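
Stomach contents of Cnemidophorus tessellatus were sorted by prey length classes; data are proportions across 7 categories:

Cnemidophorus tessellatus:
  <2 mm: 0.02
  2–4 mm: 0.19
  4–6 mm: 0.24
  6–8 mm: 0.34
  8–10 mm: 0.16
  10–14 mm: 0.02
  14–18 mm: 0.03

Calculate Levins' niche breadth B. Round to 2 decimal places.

4.23

Σpᵢ² = 0.02² + 0.19² + 0.24² + 0.34² + 0.16² + 0.02² + 0.03² = 0.0004 + 0.0361 + 0.0576 + 0.1156 + 0.0256 + 0.0004 + 0.0009 = 0.2366
B = 1 / 0.2366 = 4.2265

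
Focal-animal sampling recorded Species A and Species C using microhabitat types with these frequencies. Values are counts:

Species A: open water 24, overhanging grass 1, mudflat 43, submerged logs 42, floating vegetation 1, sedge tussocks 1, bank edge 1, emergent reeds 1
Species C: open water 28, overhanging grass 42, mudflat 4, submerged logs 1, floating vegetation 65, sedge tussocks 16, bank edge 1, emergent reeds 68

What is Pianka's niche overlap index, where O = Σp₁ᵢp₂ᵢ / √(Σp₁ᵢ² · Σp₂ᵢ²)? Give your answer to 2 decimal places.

Proportions for Species A (n=114): 24/114=0.2105, 1/114=0.0088, 43/114=0.3772, 42/114=0.3684, 1/114=0.0088, 1/114=0.0088, 1/114=0.0088, 1/114=0.0088
Proportions for Species C (n=225): 28/225=0.1244, 42/225=0.1867, 4/225=0.0178, 1/225=0.0044, 65/225=0.2889, 16/225=0.0711, 1/225=0.0044, 68/225=0.3022
Σ p₁ᵢp₂ᵢ = 0.026186 + 0.001643 + 0.006714 + 0.001621 + 0.002542 + 0.000626 + 0.000039 + 0.002659 = 0.042030
Σp_1ᵢ² = 0.2105² + 0.0088² + 0.3772² + 0.3684² + 0.0088² + 0.0088² + 0.0088² + 0.0088² = 0.044310 + 0.000077 + 0.142280 + 0.135719 + 0.000077 + 0.000077 + 0.000077 + 0.000077 = 0.322694
Σp_2ᵢ² = 0.1244² + 0.1867² + 0.0178² + 0.0044² + 0.2889² + 0.0711² + 0.0044² + 0.3022² = 0.015475 + 0.034857 + 0.000317 + 0.000019 + 0.083463 + 0.005055 + 0.000019 + 0.091325 = 0.230530
O = 0.042030 / √(0.322694 × 0.230530) = 0.042030 / 0.2727465 = 0.1541

0.15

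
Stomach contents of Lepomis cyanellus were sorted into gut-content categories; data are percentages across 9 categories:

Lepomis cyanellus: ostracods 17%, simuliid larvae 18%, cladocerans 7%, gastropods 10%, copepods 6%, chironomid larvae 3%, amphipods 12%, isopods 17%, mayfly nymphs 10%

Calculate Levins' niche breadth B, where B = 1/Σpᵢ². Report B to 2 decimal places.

Convert percentages to proportions (divide by 100).
Σpᵢ² = 0.17² + 0.18² + 0.07² + 0.10² + 0.06² + 0.03² + 0.12² + 0.17² + 0.10² = 0.0289 + 0.0324 + 0.0049 + 0.0100 + 0.0036 + 0.0009 + 0.0144 + 0.0289 + 0.0100 = 0.1340
B = 1 / 0.1340 = 7.4627

7.46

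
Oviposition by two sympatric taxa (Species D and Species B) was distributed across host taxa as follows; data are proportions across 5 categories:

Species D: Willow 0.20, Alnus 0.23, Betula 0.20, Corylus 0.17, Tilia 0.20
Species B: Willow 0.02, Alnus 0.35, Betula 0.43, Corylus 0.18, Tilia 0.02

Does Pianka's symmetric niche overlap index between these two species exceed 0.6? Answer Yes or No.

Σ p₁ᵢp₂ᵢ = 0.0040 + 0.0805 + 0.0860 + 0.0306 + 0.0040 = 0.2051
Σp_1ᵢ² = 0.20² + 0.23² + 0.20² + 0.17² + 0.20² = 0.0400 + 0.0529 + 0.0400 + 0.0289 + 0.0400 = 0.2018
Σp_2ᵢ² = 0.02² + 0.35² + 0.43² + 0.18² + 0.02² = 0.0004 + 0.1225 + 0.1849 + 0.0324 + 0.0004 = 0.3406
O = 0.2051 / √(0.2018 × 0.3406) = 0.2051 / 0.26217 = 0.7823
O = 0.7823 > 0.6 → Yes.

Yes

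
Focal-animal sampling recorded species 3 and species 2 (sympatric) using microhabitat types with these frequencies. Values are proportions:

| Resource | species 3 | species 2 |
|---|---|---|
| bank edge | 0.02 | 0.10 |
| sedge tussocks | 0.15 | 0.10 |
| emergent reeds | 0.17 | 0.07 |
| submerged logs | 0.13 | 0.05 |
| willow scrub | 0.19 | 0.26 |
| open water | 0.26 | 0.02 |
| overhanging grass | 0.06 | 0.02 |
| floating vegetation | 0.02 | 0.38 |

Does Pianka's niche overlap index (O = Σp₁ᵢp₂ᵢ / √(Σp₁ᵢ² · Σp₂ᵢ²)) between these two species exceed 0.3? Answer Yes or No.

Σ p₁ᵢp₂ᵢ = 0.0020 + 0.0150 + 0.0119 + 0.0065 + 0.0494 + 0.0052 + 0.0012 + 0.0076 = 0.0988
Σp_1ᵢ² = 0.02² + 0.15² + 0.17² + 0.13² + 0.19² + 0.26² + 0.06² + 0.02² = 0.0004 + 0.0225 + 0.0289 + 0.0169 + 0.0361 + 0.0676 + 0.0036 + 0.0004 = 0.1764
Σp_2ᵢ² = 0.10² + 0.10² + 0.07² + 0.05² + 0.26² + 0.02² + 0.02² + 0.38² = 0.0100 + 0.0100 + 0.0049 + 0.0025 + 0.0676 + 0.0004 + 0.0004 + 0.1444 = 0.2402
O = 0.0988 / √(0.1764 × 0.2402) = 0.0988 / 0.20584 = 0.4800
O = 0.4800 > 0.3 → Yes.

Yes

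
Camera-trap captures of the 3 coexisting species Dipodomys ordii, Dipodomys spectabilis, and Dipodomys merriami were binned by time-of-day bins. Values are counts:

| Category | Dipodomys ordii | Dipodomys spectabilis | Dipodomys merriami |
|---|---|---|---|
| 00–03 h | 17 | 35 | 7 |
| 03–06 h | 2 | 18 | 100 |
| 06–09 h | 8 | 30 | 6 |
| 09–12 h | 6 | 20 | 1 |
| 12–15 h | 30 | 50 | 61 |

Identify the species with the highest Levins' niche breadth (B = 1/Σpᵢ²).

Proportions for Dipodomys ordii (n=63): 17/63=0.2698, 2/63=0.0317, 8/63=0.1270, 6/63=0.0952, 30/63=0.4762
Proportions for Dipodomys spectabilis (n=153): 35/153=0.2288, 18/153=0.1176, 30/153=0.1961, 20/153=0.1307, 50/153=0.3268
Proportions for Dipodomys merriami (n=175): 7/175=0.0400, 100/175=0.5714, 6/175=0.0343, 1/175=0.0057, 61/175=0.3486
Σp_ordiᵢ² = 0.2698² + 0.0317² + 0.1270² + 0.0952² + 0.4762² = 0.072792 + 0.001005 + 0.016129 + 0.009063 + 0.226766 = 0.325755
B_ordi = 1 / 0.325755 = 3.0698
Σp_specᵢ² = 0.2288² + 0.1176² + 0.1961² + 0.1307² + 0.3268² = 0.052349 + 0.013830 + 0.038455 + 0.017082 + 0.106798 = 0.228514
B_spec = 1 / 0.228514 = 4.3761
Σp_merrᵢ² = 0.0400² + 0.5714² + 0.0343² + 0.0057² + 0.3486² = 0.001600 + 0.326498 + 0.001176 + 0.000032 + 0.121522 = 0.450828
B_merr = 1 / 0.450828 = 2.2181
Highest B → broadest niche (most generalist): Dipodomys spectabilis (B = 4.38).

Dipodomys spectabilis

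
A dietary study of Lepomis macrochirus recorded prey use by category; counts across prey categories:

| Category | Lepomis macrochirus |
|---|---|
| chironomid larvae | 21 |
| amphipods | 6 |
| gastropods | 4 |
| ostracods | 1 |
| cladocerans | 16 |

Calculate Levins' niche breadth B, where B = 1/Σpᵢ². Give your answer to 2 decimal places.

3.07

Proportions for Lepomis macrochirus (n=48): 21/48=0.4375, 6/48=0.1250, 4/48=0.0833, 1/48=0.0208, 16/48=0.3333
Σpᵢ² = 0.4375² + 0.1250² + 0.0833² + 0.0208² + 0.3333² = 0.191406 + 0.015625 + 0.006939 + 0.000433 + 0.111089 = 0.325492
B = 1 / 0.325492 = 3.0723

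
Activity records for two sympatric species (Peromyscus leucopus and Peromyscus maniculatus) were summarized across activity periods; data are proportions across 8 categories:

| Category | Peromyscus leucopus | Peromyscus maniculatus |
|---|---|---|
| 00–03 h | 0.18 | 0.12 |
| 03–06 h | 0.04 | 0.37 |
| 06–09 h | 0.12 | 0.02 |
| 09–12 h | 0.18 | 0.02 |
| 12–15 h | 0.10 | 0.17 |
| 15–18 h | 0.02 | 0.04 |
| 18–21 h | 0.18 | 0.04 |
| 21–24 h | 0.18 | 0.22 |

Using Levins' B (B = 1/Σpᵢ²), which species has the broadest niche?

Σp_leucᵢ² = 0.18² + 0.04² + 0.12² + 0.18² + 0.10² + 0.02² + 0.18² + 0.18² = 0.0324 + 0.0016 + 0.0144 + 0.0324 + 0.0100 + 0.0004 + 0.0324 + 0.0324 = 0.1560
B_leuc = 1 / 0.1560 = 6.4103
Σp_maniᵢ² = 0.12² + 0.37² + 0.02² + 0.02² + 0.17² + 0.04² + 0.04² + 0.22² = 0.0144 + 0.1369 + 0.0004 + 0.0004 + 0.0289 + 0.0016 + 0.0016 + 0.0484 = 0.2326
B_mani = 1 / 0.2326 = 4.2992
Highest B → broadest niche (most generalist): Peromyscus leucopus (B = 6.41).

Peromyscus leucopus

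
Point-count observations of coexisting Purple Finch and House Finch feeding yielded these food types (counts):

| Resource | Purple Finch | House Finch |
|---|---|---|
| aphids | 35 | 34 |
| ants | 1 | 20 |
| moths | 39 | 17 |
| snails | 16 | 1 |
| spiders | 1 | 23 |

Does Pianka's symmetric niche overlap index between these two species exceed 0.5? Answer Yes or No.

Yes

Proportions for Purple Finch (n=92): 35/92=0.3804, 1/92=0.0109, 39/92=0.4239, 16/92=0.1739, 1/92=0.0109
Proportions for House Finch (n=95): 34/95=0.3579, 20/95=0.2105, 17/95=0.1789, 1/95=0.0105, 23/95=0.2421
Σ p₁ᵢp₂ᵢ = 0.136145 + 0.002294 + 0.075836 + 0.001826 + 0.002639 = 0.218740
Σp_1ᵢ² = 0.3804² + 0.0109² + 0.4239² + 0.1739² + 0.0109² = 0.144704 + 0.000119 + 0.179691 + 0.030241 + 0.000119 = 0.354874
Σp_2ᵢ² = 0.3579² + 0.2105² + 0.1789² + 0.0105² + 0.2421² = 0.128092 + 0.044310 + 0.032005 + 0.000110 + 0.058612 = 0.263129
O = 0.218740 / √(0.354874 × 0.263129) = 0.218740 / 0.3055776 = 0.7158
O = 0.7158 > 0.5 → Yes.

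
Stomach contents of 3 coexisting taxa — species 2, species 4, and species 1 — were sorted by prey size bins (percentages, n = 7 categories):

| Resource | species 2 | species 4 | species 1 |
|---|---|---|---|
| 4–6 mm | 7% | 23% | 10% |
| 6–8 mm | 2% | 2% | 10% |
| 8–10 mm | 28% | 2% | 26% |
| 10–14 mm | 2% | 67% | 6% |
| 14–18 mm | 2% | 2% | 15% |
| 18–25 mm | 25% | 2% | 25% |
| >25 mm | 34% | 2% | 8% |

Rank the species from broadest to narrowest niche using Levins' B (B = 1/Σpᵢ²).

Convert percentages to proportions (divide by 100).
Σp_2ᵢ² = 0.07² + 0.02² + 0.28² + 0.02² + 0.02² + 0.25² + 0.34² = 0.0049 + 0.0004 + 0.0784 + 0.0004 + 0.0004 + 0.0625 + 0.1156 = 0.2626
B_2 = 1 / 0.2626 = 3.8081
Σp_4ᵢ² = 0.23² + 0.02² + 0.02² + 0.67² + 0.02² + 0.02² + 0.02² = 0.0529 + 0.0004 + 0.0004 + 0.4489 + 0.0004 + 0.0004 + 0.0004 = 0.5038
B_4 = 1 / 0.5038 = 1.9849
Σp_1ᵢ² = 0.10² + 0.10² + 0.26² + 0.06² + 0.15² + 0.25² + 0.08² = 0.0100 + 0.0100 + 0.0676 + 0.0036 + 0.0225 + 0.0625 + 0.0064 = 0.1826
B_1 = 1 / 0.1826 = 5.4765
Ranking by B (broadest → narrowest): species 1 (5.48) > species 2 (3.81) > species 4 (1.98)

species 1 > species 2 > species 4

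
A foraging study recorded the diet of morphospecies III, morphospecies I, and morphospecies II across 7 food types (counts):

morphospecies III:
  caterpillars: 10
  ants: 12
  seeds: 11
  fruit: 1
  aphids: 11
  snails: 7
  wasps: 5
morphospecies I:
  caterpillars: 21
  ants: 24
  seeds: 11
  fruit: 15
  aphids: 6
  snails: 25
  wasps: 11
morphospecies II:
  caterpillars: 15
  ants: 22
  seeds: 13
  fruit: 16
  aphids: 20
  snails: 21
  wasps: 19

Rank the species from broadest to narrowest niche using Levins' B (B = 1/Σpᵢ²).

morphospecies II > morphospecies I > morphospecies III

Proportions for morphospecies III (n=57): 10/57=0.1754, 12/57=0.2105, 11/57=0.1930, 1/57=0.0175, 11/57=0.1930, 7/57=0.1228, 5/57=0.0877
Proportions for morphospecies I (n=113): 21/113=0.1858, 24/113=0.2124, 11/113=0.0973, 15/113=0.1327, 6/113=0.0531, 25/113=0.2212, 11/113=0.0973
Proportions for morphospecies II (n=126): 15/126=0.1190, 22/126=0.1746, 13/126=0.1032, 16/126=0.1270, 20/126=0.1587, 21/126=0.1667, 19/126=0.1508
Σp_IIIᵢ² = 0.1754² + 0.2105² + 0.1930² + 0.0175² + 0.1930² + 0.1228² + 0.0877² = 0.030765 + 0.044310 + 0.037249 + 0.000306 + 0.037249 + 0.015080 + 0.007691 = 0.172650
B_III = 1 / 0.172650 = 5.7921
Σp_Iᵢ² = 0.1858² + 0.2124² + 0.0973² + 0.1327² + 0.0531² + 0.2212² + 0.0973² = 0.034522 + 0.045114 + 0.009467 + 0.017609 + 0.002820 + 0.048929 + 0.009467 = 0.167928
B_I = 1 / 0.167928 = 5.9549
Σp_IIᵢ² = 0.1190² + 0.1746² + 0.1032² + 0.1270² + 0.1587² + 0.1667² + 0.1508² = 0.014161 + 0.030485 + 0.010650 + 0.016129 + 0.025186 + 0.027789 + 0.022741 = 0.147141
B_II = 1 / 0.147141 = 6.7962
Ranking by B (broadest → narrowest): morphospecies II (6.80) > morphospecies I (5.95) > morphospecies III (5.79)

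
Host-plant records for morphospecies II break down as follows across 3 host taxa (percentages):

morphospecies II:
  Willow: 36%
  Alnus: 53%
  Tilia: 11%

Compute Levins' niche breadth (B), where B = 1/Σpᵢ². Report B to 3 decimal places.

2.366

Convert percentages to proportions (divide by 100).
Σpᵢ² = 0.36² + 0.53² + 0.11² = 0.1296 + 0.2809 + 0.0121 = 0.4226
B = 1 / 0.4226 = 2.36630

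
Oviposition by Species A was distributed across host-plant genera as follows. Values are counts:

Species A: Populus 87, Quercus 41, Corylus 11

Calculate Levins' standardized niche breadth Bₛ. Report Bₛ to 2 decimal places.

Proportions for Species A (n=139): 87/139=0.6259, 41/139=0.2950, 11/139=0.0791
Σpᵢ² = 0.6259² + 0.2950² + 0.0791² = 0.391751 + 0.087025 + 0.006257 = 0.485033
B = 1 / 0.485033 = 2.0617
Bₛ = (B − 1)/(n − 1) = (2.0617 − 1)/(3 − 1) = 1.0617/2 = 0.5309

0.53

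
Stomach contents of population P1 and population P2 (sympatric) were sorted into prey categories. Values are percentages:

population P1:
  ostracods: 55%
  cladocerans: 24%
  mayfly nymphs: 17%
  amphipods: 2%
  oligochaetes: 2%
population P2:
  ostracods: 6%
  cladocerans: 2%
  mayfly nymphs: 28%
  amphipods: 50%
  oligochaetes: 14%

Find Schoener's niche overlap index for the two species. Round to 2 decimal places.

0.29

Convert percentages to proportions (divide by 100).
Σ|p₁ᵢ − p₂ᵢ| = 0.49 + 0.22 + 0.11 + 0.48 + 0.12 = 1.42
D = 1 − ½ × 1.42 = 1 − 0.710 = 0.2900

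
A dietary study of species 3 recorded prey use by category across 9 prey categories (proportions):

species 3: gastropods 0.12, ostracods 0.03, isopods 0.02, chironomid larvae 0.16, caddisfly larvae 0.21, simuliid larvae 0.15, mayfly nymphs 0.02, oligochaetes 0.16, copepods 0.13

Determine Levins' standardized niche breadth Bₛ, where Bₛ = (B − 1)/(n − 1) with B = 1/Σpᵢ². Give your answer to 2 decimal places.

Σpᵢ² = 0.12² + 0.03² + 0.02² + 0.16² + 0.21² + 0.15² + 0.02² + 0.16² + 0.13² = 0.0144 + 0.0009 + 0.0004 + 0.0256 + 0.0441 + 0.0225 + 0.0004 + 0.0256 + 0.0169 = 0.1508
B = 1 / 0.1508 = 6.6313
Bₛ = (B − 1)/(n − 1) = (6.6313 − 1)/(9 − 1) = 5.6313/8 = 0.7039

0.70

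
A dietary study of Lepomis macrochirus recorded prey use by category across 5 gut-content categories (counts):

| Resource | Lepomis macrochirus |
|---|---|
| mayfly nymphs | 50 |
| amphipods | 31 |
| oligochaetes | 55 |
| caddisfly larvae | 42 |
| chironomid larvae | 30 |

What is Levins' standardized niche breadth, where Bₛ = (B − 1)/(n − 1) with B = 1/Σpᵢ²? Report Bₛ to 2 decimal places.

Proportions for Lepomis macrochirus (n=208): 50/208=0.2404, 31/208=0.1490, 55/208=0.2644, 42/208=0.2019, 30/208=0.1442
Σpᵢ² = 0.2404² + 0.1490² + 0.2644² + 0.2019² + 0.1442² = 0.057792 + 0.022201 + 0.069907 + 0.040764 + 0.020794 = 0.211458
B = 1 / 0.211458 = 4.7291
Bₛ = (B − 1)/(n − 1) = (4.7291 − 1)/(5 − 1) = 3.7291/4 = 0.9323

0.93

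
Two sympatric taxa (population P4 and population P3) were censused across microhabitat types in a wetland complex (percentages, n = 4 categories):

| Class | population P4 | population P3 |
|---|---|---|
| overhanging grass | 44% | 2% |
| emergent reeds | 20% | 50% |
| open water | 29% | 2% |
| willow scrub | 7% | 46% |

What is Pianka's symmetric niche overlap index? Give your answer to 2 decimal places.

0.38

Convert percentages to proportions (divide by 100).
Σ p₁ᵢp₂ᵢ = 0.0088 + 0.1000 + 0.0058 + 0.0322 = 0.1468
Σp_1ᵢ² = 0.44² + 0.20² + 0.29² + 0.07² = 0.1936 + 0.0400 + 0.0841 + 0.0049 = 0.3226
Σp_2ᵢ² = 0.02² + 0.50² + 0.02² + 0.46² = 0.0004 + 0.2500 + 0.0004 + 0.2116 = 0.4624
O = 0.1468 / √(0.3226 × 0.4624) = 0.1468 / 0.38623 = 0.3801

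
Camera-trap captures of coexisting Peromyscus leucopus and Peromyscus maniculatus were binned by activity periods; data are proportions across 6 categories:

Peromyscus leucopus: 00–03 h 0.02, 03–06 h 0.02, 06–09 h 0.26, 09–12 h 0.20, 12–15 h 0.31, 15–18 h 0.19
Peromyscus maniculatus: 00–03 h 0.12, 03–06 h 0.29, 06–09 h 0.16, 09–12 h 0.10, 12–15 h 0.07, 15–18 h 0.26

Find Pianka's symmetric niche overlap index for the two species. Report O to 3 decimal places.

0.632

Σ p₁ᵢp₂ᵢ = 0.0024 + 0.0058 + 0.0416 + 0.0200 + 0.0217 + 0.0494 = 0.1409
Σp_1ᵢ² = 0.02² + 0.02² + 0.26² + 0.20² + 0.31² + 0.19² = 0.0004 + 0.0004 + 0.0676 + 0.0400 + 0.0961 + 0.0361 = 0.2406
Σp_2ᵢ² = 0.12² + 0.29² + 0.16² + 0.10² + 0.07² + 0.26² = 0.0144 + 0.0841 + 0.0256 + 0.0100 + 0.0049 + 0.0676 = 0.2066
O = 0.1409 / √(0.2406 × 0.2066) = 0.1409 / 0.222953 = 0.63197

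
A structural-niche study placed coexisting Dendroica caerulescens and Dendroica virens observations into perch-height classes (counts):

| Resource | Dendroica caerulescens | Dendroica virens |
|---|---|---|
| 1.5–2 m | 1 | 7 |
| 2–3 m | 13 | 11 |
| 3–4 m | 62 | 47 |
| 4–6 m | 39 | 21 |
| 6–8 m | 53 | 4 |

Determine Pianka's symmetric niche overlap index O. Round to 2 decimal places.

Proportions for Dendroica caerulescens (n=168): 1/168=0.0060, 13/168=0.0774, 62/168=0.3690, 39/168=0.2321, 53/168=0.3155
Proportions for Dendroica virens (n=90): 7/90=0.0778, 11/90=0.1222, 47/90=0.5222, 21/90=0.2333, 4/90=0.0444
Σ p₁ᵢp₂ᵢ = 0.000467 + 0.009458 + 0.192692 + 0.054149 + 0.014008 = 0.270774
Σp_1ᵢ² = 0.0060² + 0.0774² + 0.3690² + 0.2321² + 0.3155² = 0.000036 + 0.005991 + 0.136161 + 0.053870 + 0.099540 = 0.295598
Σp_2ᵢ² = 0.0778² + 0.1222² + 0.5222² + 0.2333² + 0.0444² = 0.006053 + 0.014933 + 0.272693 + 0.054429 + 0.001971 = 0.350079
O = 0.270774 / √(0.295598 × 0.350079) = 0.270774 / 0.3216872 = 0.8417

0.84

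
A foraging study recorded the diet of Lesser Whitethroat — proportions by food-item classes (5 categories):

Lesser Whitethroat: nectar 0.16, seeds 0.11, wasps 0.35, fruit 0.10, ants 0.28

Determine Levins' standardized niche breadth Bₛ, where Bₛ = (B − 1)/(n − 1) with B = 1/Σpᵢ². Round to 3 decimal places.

0.756

Σpᵢ² = 0.16² + 0.11² + 0.35² + 0.10² + 0.28² = 0.0256 + 0.0121 + 0.1225 + 0.0100 + 0.0784 = 0.2486
B = 1 / 0.2486 = 4.02253
Bₛ = (B − 1)/(n − 1) = (4.02253 − 1)/(5 − 1) = 3.02253/4 = 0.75563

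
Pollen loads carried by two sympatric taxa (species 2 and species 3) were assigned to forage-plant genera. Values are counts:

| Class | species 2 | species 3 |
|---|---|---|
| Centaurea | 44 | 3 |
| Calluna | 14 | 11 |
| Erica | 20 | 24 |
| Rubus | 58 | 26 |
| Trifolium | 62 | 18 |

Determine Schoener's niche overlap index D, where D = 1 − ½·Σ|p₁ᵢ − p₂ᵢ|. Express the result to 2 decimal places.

Proportions for species 2 (n=198): 44/198=0.2222, 14/198=0.0707, 20/198=0.1010, 58/198=0.2929, 62/198=0.3131
Proportions for species 3 (n=82): 3/82=0.0366, 11/82=0.1341, 24/82=0.2927, 26/82=0.3171, 18/82=0.2195
Σ|p₁ᵢ − p₂ᵢ| = 0.1856 + 0.0634 + 0.1917 + 0.0242 + 0.0936 = 0.5585
D = 1 − ½ × 0.5585 = 1 − 0.27925 = 0.72075

0.72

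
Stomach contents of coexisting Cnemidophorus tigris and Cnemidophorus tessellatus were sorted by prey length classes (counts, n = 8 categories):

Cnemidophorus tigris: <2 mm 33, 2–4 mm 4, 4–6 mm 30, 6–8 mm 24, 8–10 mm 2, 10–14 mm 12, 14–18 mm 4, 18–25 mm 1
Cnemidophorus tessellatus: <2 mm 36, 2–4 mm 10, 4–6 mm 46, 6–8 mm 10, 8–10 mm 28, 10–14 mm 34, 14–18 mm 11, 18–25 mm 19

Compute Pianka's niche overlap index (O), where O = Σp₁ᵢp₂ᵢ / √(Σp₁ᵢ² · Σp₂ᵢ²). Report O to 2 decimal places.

Proportions for Cnemidophorus tigris (n=110): 33/110=0.3000, 4/110=0.0364, 30/110=0.2727, 24/110=0.2182, 2/110=0.0182, 12/110=0.1091, 4/110=0.0364, 1/110=0.0091
Proportions for Cnemidophorus tessellatus (n=194): 36/194=0.1856, 10/194=0.0515, 46/194=0.2371, 10/194=0.0515, 28/194=0.1443, 34/194=0.1753, 11/194=0.0567, 19/194=0.0979
Σ p₁ᵢp₂ᵢ = 0.055680 + 0.001875 + 0.064657 + 0.011237 + 0.002626 + 0.019125 + 0.002064 + 0.000891 = 0.158155
Σp_1ᵢ² = 0.3000² + 0.0364² + 0.2727² + 0.2182² + 0.0182² + 0.1091² + 0.0364² + 0.0091² = 0.090000 + 0.001325 + 0.074365 + 0.047611 + 0.000331 + 0.011903 + 0.001325 + 0.000083 = 0.226943
Σp_2ᵢ² = 0.1856² + 0.0515² + 0.2371² + 0.0515² + 0.1443² + 0.1753² + 0.0567² + 0.0979² = 0.034447 + 0.002652 + 0.056216 + 0.002652 + 0.020822 + 0.030730 + 0.003215 + 0.009584 = 0.160318
O = 0.158155 / √(0.226943 × 0.160318) = 0.158155 / 0.1907434 = 0.8292

0.83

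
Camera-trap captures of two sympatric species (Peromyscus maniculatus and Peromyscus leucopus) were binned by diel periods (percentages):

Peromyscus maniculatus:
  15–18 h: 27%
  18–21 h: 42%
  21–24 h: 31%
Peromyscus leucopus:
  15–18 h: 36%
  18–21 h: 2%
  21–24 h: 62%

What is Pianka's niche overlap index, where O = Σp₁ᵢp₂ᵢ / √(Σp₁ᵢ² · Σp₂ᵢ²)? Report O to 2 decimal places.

Convert percentages to proportions (divide by 100).
Σ p₁ᵢp₂ᵢ = 0.0972 + 0.0084 + 0.1922 = 0.2978
Σp_1ᵢ² = 0.27² + 0.42² + 0.31² = 0.0729 + 0.1764 + 0.0961 = 0.3454
Σp_2ᵢ² = 0.36² + 0.02² + 0.62² = 0.1296 + 0.0004 + 0.3844 = 0.5144
O = 0.2978 / √(0.3454 × 0.5144) = 0.2978 / 0.42151 = 0.7065

0.71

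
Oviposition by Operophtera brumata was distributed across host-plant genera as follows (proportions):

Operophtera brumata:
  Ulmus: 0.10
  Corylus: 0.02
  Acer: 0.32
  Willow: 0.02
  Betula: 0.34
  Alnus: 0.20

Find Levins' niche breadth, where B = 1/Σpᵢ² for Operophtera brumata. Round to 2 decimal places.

Σpᵢ² = 0.10² + 0.02² + 0.32² + 0.02² + 0.34² + 0.20² = 0.0100 + 0.0004 + 0.1024 + 0.0004 + 0.1156 + 0.0400 = 0.2688
B = 1 / 0.2688 = 3.7202

3.72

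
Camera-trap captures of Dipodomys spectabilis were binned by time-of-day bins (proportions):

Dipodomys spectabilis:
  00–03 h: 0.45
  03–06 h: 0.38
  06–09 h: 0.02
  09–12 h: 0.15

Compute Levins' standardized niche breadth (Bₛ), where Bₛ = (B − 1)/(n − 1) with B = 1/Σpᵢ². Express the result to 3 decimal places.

0.568

Σpᵢ² = 0.45² + 0.38² + 0.02² + 0.15² = 0.2025 + 0.1444 + 0.0004 + 0.0225 = 0.3698
B = 1 / 0.3698 = 2.70416
Bₛ = (B − 1)/(n − 1) = (2.70416 − 1)/(4 − 1) = 1.70416/3 = 0.56805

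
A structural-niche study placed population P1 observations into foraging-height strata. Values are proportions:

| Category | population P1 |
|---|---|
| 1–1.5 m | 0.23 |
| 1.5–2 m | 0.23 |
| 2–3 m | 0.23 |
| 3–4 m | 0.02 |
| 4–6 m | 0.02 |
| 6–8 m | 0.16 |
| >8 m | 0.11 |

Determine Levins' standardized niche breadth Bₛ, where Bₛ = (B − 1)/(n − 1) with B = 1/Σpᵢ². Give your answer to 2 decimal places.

0.68

Σpᵢ² = 0.23² + 0.23² + 0.23² + 0.02² + 0.02² + 0.16² + 0.11² = 0.0529 + 0.0529 + 0.0529 + 0.0004 + 0.0004 + 0.0256 + 0.0121 = 0.1972
B = 1 / 0.1972 = 5.0710
Bₛ = (B − 1)/(n − 1) = (5.0710 − 1)/(7 − 1) = 4.0710/6 = 0.6785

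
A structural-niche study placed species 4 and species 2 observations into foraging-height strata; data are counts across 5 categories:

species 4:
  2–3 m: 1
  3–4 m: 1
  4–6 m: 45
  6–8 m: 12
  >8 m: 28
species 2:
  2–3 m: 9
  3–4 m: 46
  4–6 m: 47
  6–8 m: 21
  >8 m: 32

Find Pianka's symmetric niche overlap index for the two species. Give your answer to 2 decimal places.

0.80

Proportions for species 4 (n=87): 1/87=0.0115, 1/87=0.0115, 45/87=0.5172, 12/87=0.1379, 28/87=0.3218
Proportions for species 2 (n=155): 9/155=0.0581, 46/155=0.2968, 47/155=0.3032, 21/155=0.1355, 32/155=0.2065
Σ p₁ᵢp₂ᵢ = 0.000668 + 0.003413 + 0.156815 + 0.018685 + 0.066452 = 0.246033
Σp_1ᵢ² = 0.0115² + 0.0115² + 0.5172² + 0.1379² + 0.3218² = 0.000132 + 0.000132 + 0.267496 + 0.019016 + 0.103555 = 0.390331
Σp_2ᵢ² = 0.0581² + 0.2968² + 0.3032² + 0.1355² + 0.2065² = 0.003376 + 0.088090 + 0.091930 + 0.018360 + 0.042642 = 0.244398
O = 0.246033 / √(0.390331 × 0.244398) = 0.246033 / 0.3088626 = 0.7966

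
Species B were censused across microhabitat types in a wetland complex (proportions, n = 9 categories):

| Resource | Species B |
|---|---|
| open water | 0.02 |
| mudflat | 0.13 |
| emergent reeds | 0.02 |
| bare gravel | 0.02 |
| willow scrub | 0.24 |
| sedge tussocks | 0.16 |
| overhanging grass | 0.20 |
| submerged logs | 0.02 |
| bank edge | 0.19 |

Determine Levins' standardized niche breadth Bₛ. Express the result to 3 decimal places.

0.578

Σpᵢ² = 0.02² + 0.13² + 0.02² + 0.02² + 0.24² + 0.16² + 0.20² + 0.02² + 0.19² = 0.0004 + 0.0169 + 0.0004 + 0.0004 + 0.0576 + 0.0256 + 0.0400 + 0.0004 + 0.0361 = 0.1778
B = 1 / 0.1778 = 5.62430
Bₛ = (B − 1)/(n − 1) = (5.62430 − 1)/(9 − 1) = 4.62430/8 = 0.57804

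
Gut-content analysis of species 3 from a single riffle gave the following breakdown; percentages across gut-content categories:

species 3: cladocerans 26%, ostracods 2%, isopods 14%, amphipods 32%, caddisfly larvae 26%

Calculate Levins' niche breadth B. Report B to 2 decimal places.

3.88

Convert percentages to proportions (divide by 100).
Σpᵢ² = 0.26² + 0.02² + 0.14² + 0.32² + 0.26² = 0.0676 + 0.0004 + 0.0196 + 0.1024 + 0.0676 = 0.2576
B = 1 / 0.2576 = 3.8820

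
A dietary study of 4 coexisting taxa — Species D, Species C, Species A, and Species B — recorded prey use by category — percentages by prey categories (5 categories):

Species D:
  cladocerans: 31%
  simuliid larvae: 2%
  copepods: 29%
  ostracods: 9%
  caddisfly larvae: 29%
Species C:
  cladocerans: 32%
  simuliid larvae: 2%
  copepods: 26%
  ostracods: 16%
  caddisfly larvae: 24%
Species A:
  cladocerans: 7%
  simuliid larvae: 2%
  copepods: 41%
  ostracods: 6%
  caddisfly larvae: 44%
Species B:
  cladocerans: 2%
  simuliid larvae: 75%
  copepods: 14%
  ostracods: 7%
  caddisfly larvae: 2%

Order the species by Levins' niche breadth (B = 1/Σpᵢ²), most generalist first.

Convert percentages to proportions (divide by 100).
Σp_Dᵢ² = 0.31² + 0.02² + 0.29² + 0.09² + 0.29² = 0.0961 + 0.0004 + 0.0841 + 0.0081 + 0.0841 = 0.2728
B_D = 1 / 0.2728 = 3.6657
Σp_Cᵢ² = 0.32² + 0.02² + 0.26² + 0.16² + 0.24² = 0.1024 + 0.0004 + 0.0676 + 0.0256 + 0.0576 = 0.2536
B_C = 1 / 0.2536 = 3.9432
Σp_Aᵢ² = 0.07² + 0.02² + 0.41² + 0.06² + 0.44² = 0.0049 + 0.0004 + 0.1681 + 0.0036 + 0.1936 = 0.3706
B_A = 1 / 0.3706 = 2.6983
Σp_Bᵢ² = 0.02² + 0.75² + 0.14² + 0.07² + 0.02² = 0.0004 + 0.5625 + 0.0196 + 0.0049 + 0.0004 = 0.5878
B_B = 1 / 0.5878 = 1.7013
Ranking by B (broadest → narrowest): Species C (3.94) > Species D (3.67) > Species A (2.70) > Species B (1.70)

Species C > Species D > Species A > Species B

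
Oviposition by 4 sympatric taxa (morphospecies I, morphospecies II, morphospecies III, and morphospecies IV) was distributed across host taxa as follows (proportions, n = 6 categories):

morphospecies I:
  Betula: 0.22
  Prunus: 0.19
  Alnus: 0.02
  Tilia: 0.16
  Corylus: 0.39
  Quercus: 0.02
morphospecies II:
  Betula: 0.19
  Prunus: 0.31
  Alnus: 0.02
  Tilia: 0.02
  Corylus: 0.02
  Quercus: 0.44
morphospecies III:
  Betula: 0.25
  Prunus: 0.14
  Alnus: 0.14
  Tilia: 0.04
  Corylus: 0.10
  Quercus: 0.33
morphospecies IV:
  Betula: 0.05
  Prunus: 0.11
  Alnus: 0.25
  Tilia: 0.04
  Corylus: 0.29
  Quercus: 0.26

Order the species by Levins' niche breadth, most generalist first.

Σp_Iᵢ² = 0.22² + 0.19² + 0.02² + 0.16² + 0.39² + 0.02² = 0.0484 + 0.0361 + 0.0004 + 0.0256 + 0.1521 + 0.0004 = 0.2630
B_I = 1 / 0.2630 = 3.8023
Σp_IIᵢ² = 0.19² + 0.31² + 0.02² + 0.02² + 0.02² + 0.44² = 0.0361 + 0.0961 + 0.0004 + 0.0004 + 0.0004 + 0.1936 = 0.3270
B_II = 1 / 0.3270 = 3.0581
Σp_IIIᵢ² = 0.25² + 0.14² + 0.14² + 0.04² + 0.10² + 0.33² = 0.0625 + 0.0196 + 0.0196 + 0.0016 + 0.0100 + 0.1089 = 0.2222
B_III = 1 / 0.2222 = 4.5005
Σp_IVᵢ² = 0.05² + 0.11² + 0.25² + 0.04² + 0.29² + 0.26² = 0.0025 + 0.0121 + 0.0625 + 0.0016 + 0.0841 + 0.0676 = 0.2304
B_IV = 1 / 0.2304 = 4.3403
Ranking by B (broadest → narrowest): morphospecies III (4.50) > morphospecies IV (4.34) > morphospecies I (3.80) > morphospecies II (3.06)

morphospecies III > morphospecies IV > morphospecies I > morphospecies II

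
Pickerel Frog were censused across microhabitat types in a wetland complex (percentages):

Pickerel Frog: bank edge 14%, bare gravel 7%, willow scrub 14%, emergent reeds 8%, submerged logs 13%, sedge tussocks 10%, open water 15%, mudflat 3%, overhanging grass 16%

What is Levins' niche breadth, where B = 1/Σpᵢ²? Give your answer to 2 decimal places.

Convert percentages to proportions (divide by 100).
Σpᵢ² = 0.14² + 0.07² + 0.14² + 0.08² + 0.13² + 0.10² + 0.15² + 0.03² + 0.16² = 0.0196 + 0.0049 + 0.0196 + 0.0064 + 0.0169 + 0.0100 + 0.0225 + 0.0009 + 0.0256 = 0.1264
B = 1 / 0.1264 = 7.9114

7.91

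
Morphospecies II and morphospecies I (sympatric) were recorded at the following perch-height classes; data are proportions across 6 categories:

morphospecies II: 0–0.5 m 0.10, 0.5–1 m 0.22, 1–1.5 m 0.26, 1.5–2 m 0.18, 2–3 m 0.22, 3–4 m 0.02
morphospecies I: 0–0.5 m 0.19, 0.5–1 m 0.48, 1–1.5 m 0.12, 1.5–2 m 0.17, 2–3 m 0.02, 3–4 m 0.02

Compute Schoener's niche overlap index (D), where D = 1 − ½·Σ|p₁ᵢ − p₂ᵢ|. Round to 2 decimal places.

0.65

Σ|p₁ᵢ − p₂ᵢ| = 0.09 + 0.26 + 0.14 + 0.01 + 0.20 + 0.00 = 0.70
D = 1 − ½ × 0.70 = 1 − 0.350 = 0.6500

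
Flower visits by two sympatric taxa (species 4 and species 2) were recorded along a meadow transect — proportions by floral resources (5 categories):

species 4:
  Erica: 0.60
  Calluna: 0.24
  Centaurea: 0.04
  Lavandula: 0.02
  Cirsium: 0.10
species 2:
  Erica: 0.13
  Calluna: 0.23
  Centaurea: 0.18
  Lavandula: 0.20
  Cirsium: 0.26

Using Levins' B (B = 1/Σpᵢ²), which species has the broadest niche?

Σp_4ᵢ² = 0.60² + 0.24² + 0.04² + 0.02² + 0.10² = 0.3600 + 0.0576 + 0.0016 + 0.0004 + 0.0100 = 0.4296
B_4 = 1 / 0.4296 = 2.3277
Σp_2ᵢ² = 0.13² + 0.23² + 0.18² + 0.20² + 0.26² = 0.0169 + 0.0529 + 0.0324 + 0.0400 + 0.0676 = 0.2098
B_2 = 1 / 0.2098 = 4.7664
Highest B → broadest niche (most generalist): species 2 (B = 4.77).

species 2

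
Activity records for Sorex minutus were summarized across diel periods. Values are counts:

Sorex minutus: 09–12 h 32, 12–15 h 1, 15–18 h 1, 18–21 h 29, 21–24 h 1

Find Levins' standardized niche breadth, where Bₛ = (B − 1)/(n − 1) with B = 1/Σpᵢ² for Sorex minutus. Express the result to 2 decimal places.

Proportions for Sorex minutus (n=64): 32/64=0.5000, 1/64=0.0156, 1/64=0.0156, 29/64=0.4531, 1/64=0.0156
Σpᵢ² = 0.5000² + 0.0156² + 0.0156² + 0.4531² + 0.0156² = 0.250000 + 0.000243 + 0.000243 + 0.205300 + 0.000243 = 0.456029
B = 1 / 0.456029 = 2.1928
Bₛ = (B − 1)/(n − 1) = (2.1928 − 1)/(5 − 1) = 1.1928/4 = 0.2982

0.30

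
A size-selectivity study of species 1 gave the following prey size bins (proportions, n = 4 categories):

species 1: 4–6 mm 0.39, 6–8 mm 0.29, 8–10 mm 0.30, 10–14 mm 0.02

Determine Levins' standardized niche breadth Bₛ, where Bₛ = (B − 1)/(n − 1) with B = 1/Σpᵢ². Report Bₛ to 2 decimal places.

Σpᵢ² = 0.39² + 0.29² + 0.30² + 0.02² = 0.1521 + 0.0841 + 0.0900 + 0.0004 = 0.3266
B = 1 / 0.3266 = 3.0618
Bₛ = (B − 1)/(n − 1) = (3.0618 − 1)/(4 − 1) = 2.0618/3 = 0.6873

0.69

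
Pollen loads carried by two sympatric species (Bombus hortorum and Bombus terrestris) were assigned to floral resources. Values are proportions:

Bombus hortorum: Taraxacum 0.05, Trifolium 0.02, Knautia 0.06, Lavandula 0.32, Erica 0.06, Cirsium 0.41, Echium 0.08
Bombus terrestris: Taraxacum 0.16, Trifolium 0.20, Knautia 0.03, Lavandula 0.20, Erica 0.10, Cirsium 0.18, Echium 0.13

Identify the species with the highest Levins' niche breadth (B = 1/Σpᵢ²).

Bombus terrestris

Σp_hortᵢ² = 0.05² + 0.02² + 0.06² + 0.32² + 0.06² + 0.41² + 0.08² = 0.0025 + 0.0004 + 0.0036 + 0.1024 + 0.0036 + 0.1681 + 0.0064 = 0.2870
B_hort = 1 / 0.2870 = 3.4843
Σp_terrᵢ² = 0.16² + 0.20² + 0.03² + 0.20² + 0.10² + 0.18² + 0.13² = 0.0256 + 0.0400 + 0.0009 + 0.0400 + 0.0100 + 0.0324 + 0.0169 = 0.1658
B_terr = 1 / 0.1658 = 6.0314
Highest B → broadest niche (most generalist): Bombus terrestris (B = 6.03).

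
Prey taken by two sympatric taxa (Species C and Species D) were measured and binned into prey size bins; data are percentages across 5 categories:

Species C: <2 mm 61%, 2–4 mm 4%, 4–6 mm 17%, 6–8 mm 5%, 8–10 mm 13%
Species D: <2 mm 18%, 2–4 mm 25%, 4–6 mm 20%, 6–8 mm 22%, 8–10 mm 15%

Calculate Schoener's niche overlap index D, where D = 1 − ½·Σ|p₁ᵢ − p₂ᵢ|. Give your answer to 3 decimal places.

0.570

Convert percentages to proportions (divide by 100).
Σ|p₁ᵢ − p₂ᵢ| = 0.43 + 0.21 + 0.03 + 0.17 + 0.02 = 0.86
D = 1 − ½ × 0.86 = 1 − 0.430 = 0.57000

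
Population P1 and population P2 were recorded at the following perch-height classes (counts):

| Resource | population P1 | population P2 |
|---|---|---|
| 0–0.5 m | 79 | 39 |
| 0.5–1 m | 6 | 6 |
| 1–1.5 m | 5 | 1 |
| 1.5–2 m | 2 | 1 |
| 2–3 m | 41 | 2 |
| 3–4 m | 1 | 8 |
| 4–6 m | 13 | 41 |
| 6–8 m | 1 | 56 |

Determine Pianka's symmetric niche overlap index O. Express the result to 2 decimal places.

0.52

Proportions for population P1 (n=148): 79/148=0.5338, 6/148=0.0405, 5/148=0.0338, 2/148=0.0135, 41/148=0.2770, 1/148=0.0068, 13/148=0.0878, 1/148=0.0068
Proportions for population P2 (n=154): 39/154=0.2532, 6/154=0.0390, 1/154=0.0065, 1/154=0.0065, 2/154=0.0130, 8/154=0.0519, 41/154=0.2662, 56/154=0.3636
Σ p₁ᵢp₂ᵢ = 0.135158 + 0.001580 + 0.000220 + 0.000088 + 0.003601 + 0.000353 + 0.023372 + 0.002472 = 0.166844
Σp_1ᵢ² = 0.5338² + 0.0405² + 0.0338² + 0.0135² + 0.2770² + 0.0068² + 0.0878² + 0.0068² = 0.284942 + 0.001640 + 0.001142 + 0.000182 + 0.076729 + 0.000046 + 0.007709 + 0.000046 = 0.372436
Σp_2ᵢ² = 0.2532² + 0.0390² + 0.0065² + 0.0065² + 0.0130² + 0.0519² + 0.2662² + 0.3636² = 0.064110 + 0.001521 + 0.000042 + 0.000042 + 0.000169 + 0.002694 + 0.070862 + 0.132205 = 0.271645
O = 0.166844 / √(0.372436 × 0.271645) = 0.166844 / 0.3180729 = 0.5245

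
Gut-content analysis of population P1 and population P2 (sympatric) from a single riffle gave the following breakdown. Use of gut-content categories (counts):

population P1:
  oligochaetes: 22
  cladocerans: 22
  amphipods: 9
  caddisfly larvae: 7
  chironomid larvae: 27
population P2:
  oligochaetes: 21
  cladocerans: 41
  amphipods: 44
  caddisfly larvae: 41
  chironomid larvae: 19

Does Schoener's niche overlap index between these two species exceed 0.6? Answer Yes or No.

Proportions for population P1 (n=87): 22/87=0.2529, 22/87=0.2529, 9/87=0.1034, 7/87=0.0805, 27/87=0.3103
Proportions for population P2 (n=166): 21/166=0.1265, 41/166=0.2470, 44/166=0.2651, 41/166=0.2470, 19/166=0.1145
Σ|p₁ᵢ − p₂ᵢ| = 0.1264 + 0.0059 + 0.1617 + 0.1665 + 0.1958 = 0.6563
D = 1 − ½ × 0.6563 = 1 − 0.32815 = 0.67185
D = 0.67185 > 0.6 → Yes.

Yes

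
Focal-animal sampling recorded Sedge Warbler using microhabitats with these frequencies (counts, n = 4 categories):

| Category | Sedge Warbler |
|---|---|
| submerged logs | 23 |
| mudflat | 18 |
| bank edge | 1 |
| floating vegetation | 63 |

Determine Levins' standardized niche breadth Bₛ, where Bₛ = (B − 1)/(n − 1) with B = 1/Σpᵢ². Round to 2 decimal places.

Proportions for Sedge Warbler (n=105): 23/105=0.2190, 18/105=0.1714, 1/105=0.0095, 63/105=0.6000
Σpᵢ² = 0.2190² + 0.1714² + 0.0095² + 0.6000² = 0.047961 + 0.029378 + 0.000090 + 0.360000 = 0.437429
B = 1 / 0.437429 = 2.2861
Bₛ = (B − 1)/(n − 1) = (2.2861 − 1)/(4 − 1) = 1.2861/3 = 0.4287

0.43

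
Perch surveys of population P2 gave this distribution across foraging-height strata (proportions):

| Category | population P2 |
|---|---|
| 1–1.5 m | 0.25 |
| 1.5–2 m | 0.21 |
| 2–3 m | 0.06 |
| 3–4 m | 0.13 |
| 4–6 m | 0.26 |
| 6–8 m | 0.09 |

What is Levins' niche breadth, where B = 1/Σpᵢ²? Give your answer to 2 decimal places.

4.93

Σpᵢ² = 0.25² + 0.21² + 0.06² + 0.13² + 0.26² + 0.09² = 0.0625 + 0.0441 + 0.0036 + 0.0169 + 0.0676 + 0.0081 = 0.2028
B = 1 / 0.2028 = 4.9310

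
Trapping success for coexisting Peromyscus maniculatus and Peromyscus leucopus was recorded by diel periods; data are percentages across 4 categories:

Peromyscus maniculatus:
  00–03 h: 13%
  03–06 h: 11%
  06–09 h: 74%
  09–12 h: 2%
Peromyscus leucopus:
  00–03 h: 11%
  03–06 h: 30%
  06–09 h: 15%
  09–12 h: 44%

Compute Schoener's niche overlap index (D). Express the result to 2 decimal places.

Convert percentages to proportions (divide by 100).
Σ|p₁ᵢ − p₂ᵢ| = 0.02 + 0.19 + 0.59 + 0.42 = 1.22
D = 1 − ½ × 1.22 = 1 − 0.610 = 0.3900

0.39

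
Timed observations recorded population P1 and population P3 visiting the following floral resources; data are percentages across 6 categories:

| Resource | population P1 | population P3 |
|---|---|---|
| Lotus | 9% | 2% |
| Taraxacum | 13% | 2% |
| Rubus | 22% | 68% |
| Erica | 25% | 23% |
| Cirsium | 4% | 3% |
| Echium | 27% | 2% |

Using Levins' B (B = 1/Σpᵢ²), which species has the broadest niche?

population P1

Convert percentages to proportions (divide by 100).
Σp_P1ᵢ² = 0.09² + 0.13² + 0.22² + 0.25² + 0.04² + 0.27² = 0.0081 + 0.0169 + 0.0484 + 0.0625 + 0.0016 + 0.0729 = 0.2104
B_P1 = 1 / 0.2104 = 4.7529
Σp_P3ᵢ² = 0.02² + 0.02² + 0.68² + 0.23² + 0.03² + 0.02² = 0.0004 + 0.0004 + 0.4624 + 0.0529 + 0.0009 + 0.0004 = 0.5174
B_P3 = 1 / 0.5174 = 1.9327
Highest B → broadest niche (most generalist): population P1 (B = 4.75).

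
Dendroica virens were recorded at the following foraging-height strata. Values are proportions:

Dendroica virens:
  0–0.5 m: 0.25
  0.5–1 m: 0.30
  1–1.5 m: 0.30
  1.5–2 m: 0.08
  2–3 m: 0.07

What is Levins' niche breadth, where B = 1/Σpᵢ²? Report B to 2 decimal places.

Σpᵢ² = 0.25² + 0.30² + 0.30² + 0.08² + 0.07² = 0.0625 + 0.0900 + 0.0900 + 0.0064 + 0.0049 = 0.2538
B = 1 / 0.2538 = 3.9401

3.94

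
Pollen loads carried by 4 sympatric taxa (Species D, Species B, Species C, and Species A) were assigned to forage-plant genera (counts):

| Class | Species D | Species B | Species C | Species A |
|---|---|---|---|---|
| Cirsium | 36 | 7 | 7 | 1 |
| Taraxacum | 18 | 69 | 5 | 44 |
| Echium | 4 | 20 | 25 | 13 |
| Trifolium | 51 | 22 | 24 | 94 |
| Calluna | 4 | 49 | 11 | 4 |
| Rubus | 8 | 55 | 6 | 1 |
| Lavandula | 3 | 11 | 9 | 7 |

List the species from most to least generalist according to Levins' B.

Proportions for Species D (n=124): 36/124=0.2903, 18/124=0.1452, 4/124=0.0323, 51/124=0.4113, 4/124=0.0323, 8/124=0.0645, 3/124=0.0242
Proportions for Species B (n=233): 7/233=0.0300, 69/233=0.2961, 20/233=0.0858, 22/233=0.0944, 49/233=0.2103, 55/233=0.2361, 11/233=0.0472
Proportions for Species C (n=87): 7/87=0.0805, 5/87=0.0575, 25/87=0.2874, 24/87=0.2759, 11/87=0.1264, 6/87=0.0690, 9/87=0.1034
Proportions for Species A (n=164): 1/164=0.0061, 44/164=0.2683, 13/164=0.0793, 94/164=0.5732, 4/164=0.0244, 1/164=0.0061, 7/164=0.0427
Σp_Dᵢ² = 0.2903² + 0.1452² + 0.0323² + 0.4113² + 0.0323² + 0.0645² + 0.0242² = 0.084274 + 0.021083 + 0.001043 + 0.169168 + 0.001043 + 0.004160 + 0.000586 = 0.281357
B_D = 1 / 0.281357 = 3.5542
Σp_Bᵢ² = 0.0300² + 0.2961² + 0.0858² + 0.0944² + 0.2103² + 0.2361² + 0.0472² = 0.000900 + 0.087675 + 0.007362 + 0.008911 + 0.044226 + 0.055743 + 0.002228 = 0.207045
B_B = 1 / 0.207045 = 4.8299
Σp_Cᵢ² = 0.0805² + 0.0575² + 0.2874² + 0.2759² + 0.1264² + 0.0690² + 0.1034² = 0.006480 + 0.003306 + 0.082599 + 0.076121 + 0.015977 + 0.004761 + 0.010692 = 0.199936
B_C = 1 / 0.199936 = 5.0016
Σp_Aᵢ² = 0.0061² + 0.2683² + 0.0793² + 0.5732² + 0.0244² + 0.0061² + 0.0427² = 0.000037 + 0.071985 + 0.006288 + 0.328558 + 0.000595 + 0.000037 + 0.001823 = 0.409323
B_A = 1 / 0.409323 = 2.4431
Ranking by B (broadest → narrowest): Species C (5.00) > Species B (4.83) > Species D (3.55) > Species A (2.44)

Species C > Species B > Species D > Species A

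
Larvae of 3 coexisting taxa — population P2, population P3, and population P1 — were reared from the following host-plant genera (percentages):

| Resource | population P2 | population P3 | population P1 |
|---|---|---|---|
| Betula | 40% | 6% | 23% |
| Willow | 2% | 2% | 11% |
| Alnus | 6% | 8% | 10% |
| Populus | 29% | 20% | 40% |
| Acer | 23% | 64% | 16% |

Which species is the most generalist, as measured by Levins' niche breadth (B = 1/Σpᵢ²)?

Convert percentages to proportions (divide by 100).
Σp_P2ᵢ² = 0.40² + 0.02² + 0.06² + 0.29² + 0.23² = 0.1600 + 0.0004 + 0.0036 + 0.0841 + 0.0529 = 0.3010
B_P2 = 1 / 0.3010 = 3.3223
Σp_P3ᵢ² = 0.06² + 0.02² + 0.08² + 0.20² + 0.64² = 0.0036 + 0.0004 + 0.0064 + 0.0400 + 0.4096 = 0.4600
B_P3 = 1 / 0.4600 = 2.1739
Σp_P1ᵢ² = 0.23² + 0.11² + 0.10² + 0.40² + 0.16² = 0.0529 + 0.0121 + 0.0100 + 0.1600 + 0.0256 = 0.2606
B_P1 = 1 / 0.2606 = 3.8373
Highest B → broadest niche (most generalist): population P1 (B = 3.84).

population P1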